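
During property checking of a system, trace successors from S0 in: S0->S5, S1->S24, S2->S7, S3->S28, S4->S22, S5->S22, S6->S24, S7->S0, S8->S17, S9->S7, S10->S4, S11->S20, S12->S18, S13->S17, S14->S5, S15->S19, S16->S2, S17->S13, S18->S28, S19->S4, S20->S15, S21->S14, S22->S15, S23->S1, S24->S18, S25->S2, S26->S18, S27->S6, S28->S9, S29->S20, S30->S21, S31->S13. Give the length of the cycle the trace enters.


Trace from S0 until a state repeats:
  S0 -> S5 -> S22 -> S15 -> S19 -> S4 -> S22
S22 first seen at step 2, revisited at step 6.
Cycle length = 6 - 2 = 4

4


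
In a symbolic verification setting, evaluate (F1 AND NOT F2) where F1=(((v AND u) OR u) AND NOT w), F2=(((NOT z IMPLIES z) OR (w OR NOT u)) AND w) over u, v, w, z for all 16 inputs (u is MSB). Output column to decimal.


F1 = (((v AND u) OR u) AND NOT w)
F2 = (((NOT z IMPLIES z) OR (w OR NOT u)) AND w)
Counterexample to F1=>F2 is where F1=1 and F2=0.
Evaluate each row (bits = u,v,w,z, MSB first):
  row 0 [0000]: F1=0 F2=0 -> F1&~F2 -> 0
  row 1 [0001]: F1=0 F2=0 -> F1&~F2 -> 0
  row 2 [0010]: F1=0 F2=1 -> F1&~F2 -> 0
  row 3 [0011]: F1=0 F2=1 -> F1&~F2 -> 0
  row 4 [0100]: F1=0 F2=0 -> F1&~F2 -> 0
  row 5 [0101]: F1=0 F2=0 -> F1&~F2 -> 0
  row 6 [0110]: F1=0 F2=1 -> F1&~F2 -> 0
  row 7 [0111]: F1=0 F2=1 -> F1&~F2 -> 0
  row 8 [1000]: F1=1 F2=0 -> F1&~F2 -> 1
  row 9 [1001]: F1=1 F2=0 -> F1&~F2 -> 1
  row 10 [1010]: F1=0 F2=1 -> F1&~F2 -> 0
  row 11 [1011]: F1=0 F2=1 -> F1&~F2 -> 0
  row 12 [1100]: F1=1 F2=0 -> F1&~F2 -> 1
  row 13 [1101]: F1=1 F2=0 -> F1&~F2 -> 1
  row 14 [1110]: F1=0 F2=1 -> F1&~F2 -> 0
  row 15 [1111]: F1=0 F2=1 -> F1&~F2 -> 0
Full result column, 4 rows per line (u,v fixed per line; w,z runs 00..11 left to right):
  rows 0-3 [u,v=00]: 0000  = hex 0
  rows 4-7 [u,v=01]: 0000  = hex 0
  rows 8-11 [u,v=10]: 1100  = hex C
  rows 12-15 [u,v=11]: 1100  = hex C
Counterexample vector (row 0 .. row 15) = 0000000011001100
Output column grouped in 4s = 0000 0000 1100 1100 = 0x00CC
Convert to decimal digit by digit (value = value*16 + digit):
  0 -> 0
  0*16 + 0 = 0
  0*16 + 12 (C) = 12
  12*16 + 12 (C) = 204
Decimal = 204

204


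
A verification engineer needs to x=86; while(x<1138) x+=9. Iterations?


Step 1: x goes from 86 toward 1138 by 9; the body runs while x<1138, so iterations = ceil((bound-start)/step)
Step 2: Distance=1052
Step 3: ceil(1052/9)=117

117


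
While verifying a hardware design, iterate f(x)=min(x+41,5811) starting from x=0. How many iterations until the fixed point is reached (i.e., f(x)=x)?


Step 1: x=0, cap=5811, increment=41
Step 2: x grows by 41 each step until capped at 5811; fixed point is x=5811
Step 3: iterations = ceil(5811/41) = 142

142


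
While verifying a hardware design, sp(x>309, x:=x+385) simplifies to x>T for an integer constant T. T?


Formula: sp(P, x:=E) = exists old_x. (x = E[old_x/x]) AND P[old_x/x] (old_x is the value of x before the assignment; eliminate old_x by solving x = E[old_x/x] for old_x)
Step 1: Precondition P: x>309, i.e. old_x > 309
Step 2: Assignment gives x = old_x + 385, so old_x = x - 385
Step 3: Substitute into P: x - 385 > 309
Step 4: Simplify: x > 309+385 = 694

694


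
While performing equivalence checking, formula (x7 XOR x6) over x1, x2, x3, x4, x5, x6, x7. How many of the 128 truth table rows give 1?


Formula: (x7 XOR x6) over 7 vars (128 rows)
Evaluate each row (x1, x2, x3, x4, x5, x6, x7 as bits, MSB first):
  row 0 [0000000]: (0 XOR 0) -> 0
  row 1 [0000001]: (1 XOR 0) -> 1
  row 2 [0000010]: (0 XOR 1) -> 1
  row 3 [0000011]: (1 XOR 1) -> 0
  row 4 [0000100]: (0 XOR 0) -> 0
  (every remaining row is evaluated the same way; all 128 results are listed next)
Full result column, 8 rows per line (x1,x2,x3,x4 fixed per line; x5,x6,x7 runs 000..111 left to right):
  rows 0-7 [x1,x2,x3,x4=0000]: 01100110  (ones: 4)
  rows 8-15 [x1,x2,x3,x4=0001]: 01100110  (ones: 4)
  rows 16-23 [x1,x2,x3,x4=0010]: 01100110  (ones: 4)
  rows 24-31 [x1,x2,x3,x4=0011]: 01100110  (ones: 4)
  rows 32-39 [x1,x2,x3,x4=0100]: 01100110  (ones: 4)
  rows 40-47 [x1,x2,x3,x4=0101]: 01100110  (ones: 4)
  rows 48-55 [x1,x2,x3,x4=0110]: 01100110  (ones: 4)
  rows 56-63 [x1,x2,x3,x4=0111]: 01100110  (ones: 4)
  rows 64-71 [x1,x2,x3,x4=1000]: 01100110  (ones: 4)
  rows 72-79 [x1,x2,x3,x4=1001]: 01100110  (ones: 4)
  rows 80-87 [x1,x2,x3,x4=1010]: 01100110  (ones: 4)
  rows 88-95 [x1,x2,x3,x4=1011]: 01100110  (ones: 4)
  rows 96-103 [x1,x2,x3,x4=1100]: 01100110  (ones: 4)
  rows 104-111 [x1,x2,x3,x4=1101]: 01100110  (ones: 4)
  rows 112-119 [x1,x2,x3,x4=1110]: 01100110  (ones: 4)
  rows 120-127 [x1,x2,x3,x4=1111]: 01100110  (ones: 4)
Count of 1-rows = 4+4+4+4+4+4+4+4+4+4+4+4+4+4+4+4 = 64

64


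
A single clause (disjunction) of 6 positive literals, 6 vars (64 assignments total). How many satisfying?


Step 1: Total=2^6=64
Step 2: Unsat when all 6 false: 2^0=1
Step 3: Sat=64-1=63

63


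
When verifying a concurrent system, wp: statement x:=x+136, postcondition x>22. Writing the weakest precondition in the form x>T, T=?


Formula: wp(x:=E, P) = P[E/x] (substitute E for x in postcondition)
Step 1: Postcondition: x>22
Step 2: Substitute x+136 for x: x+136>22
Step 3: Solve for x: x > 22-136 = -114

-114


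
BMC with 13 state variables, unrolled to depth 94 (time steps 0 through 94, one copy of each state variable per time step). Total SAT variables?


BMC unrolls to depth k, creating one copy of each state var for steps 0..k.
Step count = 94 + 1 = 95 (steps 0 through 94)
Vars per step = 13
Total = 13 * 95 = 1235

1235


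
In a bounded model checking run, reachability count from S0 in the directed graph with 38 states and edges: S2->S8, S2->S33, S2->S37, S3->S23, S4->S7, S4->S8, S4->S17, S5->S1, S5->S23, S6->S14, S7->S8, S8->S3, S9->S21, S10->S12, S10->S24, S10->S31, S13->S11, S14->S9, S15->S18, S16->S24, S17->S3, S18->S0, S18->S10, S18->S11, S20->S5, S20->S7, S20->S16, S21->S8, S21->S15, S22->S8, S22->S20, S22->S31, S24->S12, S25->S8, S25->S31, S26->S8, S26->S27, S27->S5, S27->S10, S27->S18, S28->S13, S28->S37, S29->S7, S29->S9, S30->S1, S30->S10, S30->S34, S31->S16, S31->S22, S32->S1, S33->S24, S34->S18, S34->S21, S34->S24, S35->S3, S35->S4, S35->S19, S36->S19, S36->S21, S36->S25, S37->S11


BFS from S0:
  layer 0: {S0}
Reachable set: {S0}
Count = 1

1


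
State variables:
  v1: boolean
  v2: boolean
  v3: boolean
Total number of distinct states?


State space = product of domain sizes of all variables.
Domain sizes:
  v1 (boolean): 2
  v2 (boolean): 2
  v3 (boolean): 2
Product = 2 * 2 * 2 = 8

8


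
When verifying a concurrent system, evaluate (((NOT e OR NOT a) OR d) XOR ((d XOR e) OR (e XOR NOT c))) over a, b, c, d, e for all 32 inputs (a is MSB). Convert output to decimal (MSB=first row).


Formula: (((NOT e OR NOT a) OR d) XOR ((d XOR e) OR (e XOR NOT c))) over a, b, c, d, e (32 rows)
Evaluate each row (bits = a,b,c,d,e, MSB first):
  row 0 [00000]: (((NOT 0 OR NOT 0) OR 0) XOR ((0 XOR 0) OR (0 XOR NOT 0))) -> 0
  row 1 [00001]: (((NOT 1 OR NOT 0) OR 0) XOR ((0 XOR 1) OR (1 XOR NOT 0))) -> 0
  row 2 [00010]: (((NOT 0 OR NOT 0) OR 1) XOR ((1 XOR 0) OR (0 XOR NOT 0))) -> 0
  row 3 [00011]: (((NOT 1 OR NOT 0) OR 1) XOR ((1 XOR 1) OR (1 XOR NOT 0))) -> 1
  row 4 [00100]: (((NOT 0 OR NOT 0) OR 0) XOR ((0 XOR 0) OR (0 XOR NOT 1))) -> 1
  row 5 [00101]: (((NOT 1 OR NOT 0) OR 0) XOR ((0 XOR 1) OR (1 XOR NOT 1))) -> 0
  row 6 [00110]: (((NOT 0 OR NOT 0) OR 1) XOR ((1 XOR 0) OR (0 XOR NOT 1))) -> 0
  row 7 [00111]: (((NOT 1 OR NOT 0) OR 1) XOR ((1 XOR 1) OR (1 XOR NOT 1))) -> 0
  row 8 [01000]: (((NOT 0 OR NOT 0) OR 0) XOR ((0 XOR 0) OR (0 XOR NOT 0))) -> 0
  row 9 [01001]: (((NOT 1 OR NOT 0) OR 0) XOR ((0 XOR 1) OR (1 XOR NOT 0))) -> 0
  row 10 [01010]: (((NOT 0 OR NOT 0) OR 1) XOR ((1 XOR 0) OR (0 XOR NOT 0))) -> 0
  row 11 [01011]: (((NOT 1 OR NOT 0) OR 1) XOR ((1 XOR 1) OR (1 XOR NOT 0))) -> 1
  row 12 [01100]: (((NOT 0 OR NOT 0) OR 0) XOR ((0 XOR 0) OR (0 XOR NOT 1))) -> 1
  row 13 [01101]: (((NOT 1 OR NOT 0) OR 0) XOR ((0 XOR 1) OR (1 XOR NOT 1))) -> 0
  row 14 [01110]: (((NOT 0 OR NOT 0) OR 1) XOR ((1 XOR 0) OR (0 XOR NOT 1))) -> 0
  row 15 [01111]: (((NOT 1 OR NOT 0) OR 1) XOR ((1 XOR 1) OR (1 XOR NOT 1))) -> 0
  row 16 [10000]: (((NOT 0 OR NOT 1) OR 0) XOR ((0 XOR 0) OR (0 XOR NOT 0))) -> 0
  row 17 [10001]: (((NOT 1 OR NOT 1) OR 0) XOR ((0 XOR 1) OR (1 XOR NOT 0))) -> 1
  row 18 [10010]: (((NOT 0 OR NOT 1) OR 1) XOR ((1 XOR 0) OR (0 XOR NOT 0))) -> 0
  row 19 [10011]: (((NOT 1 OR NOT 1) OR 1) XOR ((1 XOR 1) OR (1 XOR NOT 0))) -> 1
  row 20 [10100]: (((NOT 0 OR NOT 1) OR 0) XOR ((0 XOR 0) OR (0 XOR NOT 1))) -> 1
  row 21 [10101]: (((NOT 1 OR NOT 1) OR 0) XOR ((0 XOR 1) OR (1 XOR NOT 1))) -> 1
  row 22 [10110]: (((NOT 0 OR NOT 1) OR 1) XOR ((1 XOR 0) OR (0 XOR NOT 1))) -> 0
  row 23 [10111]: (((NOT 1 OR NOT 1) OR 1) XOR ((1 XOR 1) OR (1 XOR NOT 1))) -> 0
  row 24 [11000]: (((NOT 0 OR NOT 1) OR 0) XOR ((0 XOR 0) OR (0 XOR NOT 0))) -> 0
  row 25 [11001]: (((NOT 1 OR NOT 1) OR 0) XOR ((0 XOR 1) OR (1 XOR NOT 0))) -> 1
  row 26 [11010]: (((NOT 0 OR NOT 1) OR 1) XOR ((1 XOR 0) OR (0 XOR NOT 0))) -> 0
  row 27 [11011]: (((NOT 1 OR NOT 1) OR 1) XOR ((1 XOR 1) OR (1 XOR NOT 0))) -> 1
  row 28 [11100]: (((NOT 0 OR NOT 1) OR 0) XOR ((0 XOR 0) OR (0 XOR NOT 1))) -> 1
  row 29 [11101]: (((NOT 1 OR NOT 1) OR 0) XOR ((0 XOR 1) OR (1 XOR NOT 1))) -> 1
  row 30 [11110]: (((NOT 0 OR NOT 1) OR 1) XOR ((1 XOR 0) OR (0 XOR NOT 1))) -> 0
  row 31 [11111]: (((NOT 1 OR NOT 1) OR 1) XOR ((1 XOR 1) OR (1 XOR NOT 1))) -> 0
Full result column, 4 rows per line (a,b,c fixed per line; d,e runs 00..11 left to right):
  rows 0-3 [a,b,c=000]: 0001  = hex 1
  rows 4-7 [a,b,c=001]: 1000  = hex 8
  rows 8-11 [a,b,c=010]: 0001  = hex 1
  rows 12-15 [a,b,c=011]: 1000  = hex 8
  rows 16-19 [a,b,c=100]: 0101  = hex 5
  rows 20-23 [a,b,c=101]: 1100  = hex C
  rows 24-27 [a,b,c=110]: 0101  = hex 5
  rows 28-31 [a,b,c=111]: 1100  = hex C
Output column (row 0 .. row 31) = 00011000000110000101110001011100
Output column grouped in 4s = 0001 1000 0001 1000 0101 1100 0101 1100 = 0x18185C5C
Convert to decimal digit by digit (value = value*16 + digit):
  1 -> 1
  1*16 + 8 = 24
  24*16 + 1 = 385
  385*16 + 8 = 6168
  6168*16 + 5 = 98693
  98693*16 + 12 (C) = 1579100
  1579100*16 + 5 = 25265605
  25265605*16 + 12 (C) = 404249692
Decimal = 404249692

404249692


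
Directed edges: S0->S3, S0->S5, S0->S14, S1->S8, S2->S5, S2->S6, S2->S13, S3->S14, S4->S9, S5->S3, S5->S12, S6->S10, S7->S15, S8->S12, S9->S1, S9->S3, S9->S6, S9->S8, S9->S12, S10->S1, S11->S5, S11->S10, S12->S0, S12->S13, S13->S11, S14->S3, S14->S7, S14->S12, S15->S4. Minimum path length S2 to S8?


BFS layer-by-layer from S2:
  dist 0: {S2}
  dist 1: {S5, S6, S13}
  dist 2: {S3, S10, S11, S12}
  dist 3: {S0, S1, S14}
  dist 4: {S7, S8}
  -> S8 reached at distance 4
Shortest path length = 4

4


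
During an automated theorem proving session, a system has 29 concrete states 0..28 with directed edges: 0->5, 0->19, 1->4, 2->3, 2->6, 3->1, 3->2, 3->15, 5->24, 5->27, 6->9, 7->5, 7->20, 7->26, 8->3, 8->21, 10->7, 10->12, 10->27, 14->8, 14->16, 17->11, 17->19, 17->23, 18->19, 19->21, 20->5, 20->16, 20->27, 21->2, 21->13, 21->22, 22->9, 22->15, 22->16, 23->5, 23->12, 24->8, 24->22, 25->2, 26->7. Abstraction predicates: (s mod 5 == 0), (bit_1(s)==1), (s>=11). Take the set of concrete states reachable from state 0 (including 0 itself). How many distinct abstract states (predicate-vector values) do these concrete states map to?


BFS from 0:
Concrete reachable: {0, 1, 2, 3, 4, 5, 6, 8, 9, 13, 15, 16, 19, 21, 22, 24, 27}
Abstract via predicates (s mod 5 == 0), (bit_1(s)==1), (s>=11):
  (0,0,0) <- {1, 4, 8, 9}
  (0,0,1) <- {13, 16, 21, 24}
  (0,1,0) <- {2, 3, 6}
  (0,1,1) <- {19, 22, 27}
  (1,0,0) <- {0, 5}
  (1,1,1) <- {15}
Distinct abstract states = 6

6


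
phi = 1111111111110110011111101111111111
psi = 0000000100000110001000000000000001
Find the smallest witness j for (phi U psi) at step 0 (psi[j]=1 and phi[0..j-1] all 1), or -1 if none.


(phi U psi) at 0: need smallest j with psi[j]=1 and phi[i]=1 for all i in [0,j).
Scan from step 0:
  step 0: phi=1, psi=0 -> continue
  step 1: phi=1, psi=0 -> continue
  step 2: phi=1, psi=0 -> continue
  step 3: phi=1, psi=0 -> continue
  step 7: psi=1 and phi held for [0,7) -> witness found
Witness step = 7

7


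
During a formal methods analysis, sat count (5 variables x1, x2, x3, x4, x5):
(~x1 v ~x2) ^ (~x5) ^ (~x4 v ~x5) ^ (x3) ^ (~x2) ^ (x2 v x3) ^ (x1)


CNF with 7 clauses over 5 vars (32 assignments).
An assignment satisfies CNF iff every clause has >=1 true literal.
Check each row (bits = x1,x2,x3,x4,x5; clause T/F shown):
  row 0 [00000]: clauses=TTTFTFF -> 0
  row 1 [00001]: clauses=TFTFTFF -> 0
  row 2 [00010]: clauses=TTTFTFF -> 0
  row 3 [00011]: clauses=TFFFTFF -> 0
  row 4 [00100]: clauses=TTTTTTF -> 0
  row 5 [00101]: clauses=TFTTTTF -> 0
  row 6 [00110]: clauses=TTTTTTF -> 0
  row 7 [00111]: clauses=TFFTTTF -> 0
  row 8 [01000]: clauses=TTTFFTF -> 0
  row 9 [01001]: clauses=TFTFFTF -> 0
  row 10 [01010]: clauses=TTTFFTF -> 0
  row 11 [01011]: clauses=TFFFFTF -> 0
  row 12 [01100]: clauses=TTTTFTF -> 0
  row 13 [01101]: clauses=TFTTFTF -> 0
  row 14 [01110]: clauses=TTTTFTF -> 0
  row 15 [01111]: clauses=TFFTFTF -> 0
  row 16 [10000]: clauses=TTTFTFT -> 0
  row 17 [10001]: clauses=TFTFTFT -> 0
  row 18 [10010]: clauses=TTTFTFT -> 0
  row 19 [10011]: clauses=TFFFTFT -> 0
  row 20 [10100]: clauses=TTTTTTT -> 1
  row 21 [10101]: clauses=TFTTTTT -> 0
  row 22 [10110]: clauses=TTTTTTT -> 1
  row 23 [10111]: clauses=TFFTTTT -> 0
  row 24 [11000]: clauses=FTTFFTT -> 0
  row 25 [11001]: clauses=FFTFFTT -> 0
  row 26 [11010]: clauses=FTTFFTT -> 0
  row 27 [11011]: clauses=FFFFFTT -> 0
  row 28 [11100]: clauses=FTTTFTT -> 0
  row 29 [11101]: clauses=FFTTFTT -> 0
  row 30 [11110]: clauses=FTTTFTT -> 0
  row 31 [11111]: clauses=FFFTFTT -> 0
Full result column, 8 rows per line (x1,x2 fixed per line; x3,x4,x5 runs 000..111 left to right):
  rows 0-7 [x1,x2=00]: 00000000  (ones: 0)
  rows 8-15 [x1,x2=01]: 00000000  (ones: 0)
  rows 16-23 [x1,x2=10]: 00001010  (ones: 2)
  rows 24-31 [x1,x2=11]: 00000000  (ones: 0)
Satisfying assignments = 0+0+2+0 = 2

2


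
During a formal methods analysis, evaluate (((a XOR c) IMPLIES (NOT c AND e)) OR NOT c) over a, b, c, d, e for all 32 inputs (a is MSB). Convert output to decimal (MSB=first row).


Formula: (((a XOR c) IMPLIES (NOT c AND e)) OR NOT c) over a, b, c, d, e (32 rows)
Evaluate each row (bits = a,b,c,d,e, MSB first):
  row 0 [00000]: (((0 XOR 0) IMPLIES (NOT 0 AND 0)) OR NOT 0) -> 1
  row 1 [00001]: (((0 XOR 0) IMPLIES (NOT 0 AND 1)) OR NOT 0) -> 1
  row 2 [00010]: (((0 XOR 0) IMPLIES (NOT 0 AND 0)) OR NOT 0) -> 1
  row 3 [00011]: (((0 XOR 0) IMPLIES (NOT 0 AND 1)) OR NOT 0) -> 1
  row 4 [00100]: (((0 XOR 1) IMPLIES (NOT 1 AND 0)) OR NOT 1) -> 0
  row 5 [00101]: (((0 XOR 1) IMPLIES (NOT 1 AND 1)) OR NOT 1) -> 0
  row 6 [00110]: (((0 XOR 1) IMPLIES (NOT 1 AND 0)) OR NOT 1) -> 0
  row 7 [00111]: (((0 XOR 1) IMPLIES (NOT 1 AND 1)) OR NOT 1) -> 0
  row 8 [01000]: (((0 XOR 0) IMPLIES (NOT 0 AND 0)) OR NOT 0) -> 1
  row 9 [01001]: (((0 XOR 0) IMPLIES (NOT 0 AND 1)) OR NOT 0) -> 1
  row 10 [01010]: (((0 XOR 0) IMPLIES (NOT 0 AND 0)) OR NOT 0) -> 1
  row 11 [01011]: (((0 XOR 0) IMPLIES (NOT 0 AND 1)) OR NOT 0) -> 1
  row 12 [01100]: (((0 XOR 1) IMPLIES (NOT 1 AND 0)) OR NOT 1) -> 0
  row 13 [01101]: (((0 XOR 1) IMPLIES (NOT 1 AND 1)) OR NOT 1) -> 0
  row 14 [01110]: (((0 XOR 1) IMPLIES (NOT 1 AND 0)) OR NOT 1) -> 0
  row 15 [01111]: (((0 XOR 1) IMPLIES (NOT 1 AND 1)) OR NOT 1) -> 0
  row 16 [10000]: (((1 XOR 0) IMPLIES (NOT 0 AND 0)) OR NOT 0) -> 1
  row 17 [10001]: (((1 XOR 0) IMPLIES (NOT 0 AND 1)) OR NOT 0) -> 1
  row 18 [10010]: (((1 XOR 0) IMPLIES (NOT 0 AND 0)) OR NOT 0) -> 1
  row 19 [10011]: (((1 XOR 0) IMPLIES (NOT 0 AND 1)) OR NOT 0) -> 1
  row 20 [10100]: (((1 XOR 1) IMPLIES (NOT 1 AND 0)) OR NOT 1) -> 1
  row 21 [10101]: (((1 XOR 1) IMPLIES (NOT 1 AND 1)) OR NOT 1) -> 1
  row 22 [10110]: (((1 XOR 1) IMPLIES (NOT 1 AND 0)) OR NOT 1) -> 1
  row 23 [10111]: (((1 XOR 1) IMPLIES (NOT 1 AND 1)) OR NOT 1) -> 1
  row 24 [11000]: (((1 XOR 0) IMPLIES (NOT 0 AND 0)) OR NOT 0) -> 1
  row 25 [11001]: (((1 XOR 0) IMPLIES (NOT 0 AND 1)) OR NOT 0) -> 1
  row 26 [11010]: (((1 XOR 0) IMPLIES (NOT 0 AND 0)) OR NOT 0) -> 1
  row 27 [11011]: (((1 XOR 0) IMPLIES (NOT 0 AND 1)) OR NOT 0) -> 1
  row 28 [11100]: (((1 XOR 1) IMPLIES (NOT 1 AND 0)) OR NOT 1) -> 1
  row 29 [11101]: (((1 XOR 1) IMPLIES (NOT 1 AND 1)) OR NOT 1) -> 1
  row 30 [11110]: (((1 XOR 1) IMPLIES (NOT 1 AND 0)) OR NOT 1) -> 1
  row 31 [11111]: (((1 XOR 1) IMPLIES (NOT 1 AND 1)) OR NOT 1) -> 1
Full result column, 4 rows per line (a,b,c fixed per line; d,e runs 00..11 left to right):
  rows 0-3 [a,b,c=000]: 1111  = hex F
  rows 4-7 [a,b,c=001]: 0000  = hex 0
  rows 8-11 [a,b,c=010]: 1111  = hex F
  rows 12-15 [a,b,c=011]: 0000  = hex 0
  rows 16-19 [a,b,c=100]: 1111  = hex F
  rows 20-23 [a,b,c=101]: 1111  = hex F
  rows 24-27 [a,b,c=110]: 1111  = hex F
  rows 28-31 [a,b,c=111]: 1111  = hex F
Output column (row 0 .. row 31) = 11110000111100001111111111111111
Output column grouped in 4s = 1111 0000 1111 0000 1111 1111 1111 1111 = 0xF0F0FFFF
Convert to decimal digit by digit (value = value*16 + digit):
  F -> 15
  15*16 + 0 = 240
  240*16 + 15 (F) = 3855
  3855*16 + 0 = 61680
  61680*16 + 15 (F) = 986895
  986895*16 + 15 (F) = 15790335
  15790335*16 + 15 (F) = 252645375
  252645375*16 + 15 (F) = 4042326015
Decimal = 4042326015

4042326015


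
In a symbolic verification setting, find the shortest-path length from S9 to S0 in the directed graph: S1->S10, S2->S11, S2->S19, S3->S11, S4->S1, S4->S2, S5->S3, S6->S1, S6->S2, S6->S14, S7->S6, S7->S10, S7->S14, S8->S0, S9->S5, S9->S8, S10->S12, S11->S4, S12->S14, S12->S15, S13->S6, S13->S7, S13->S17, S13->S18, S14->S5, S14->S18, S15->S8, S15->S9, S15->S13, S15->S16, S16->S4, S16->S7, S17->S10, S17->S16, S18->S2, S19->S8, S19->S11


BFS layer-by-layer from S9:
  dist 0: {S9}
  dist 1: {S5, S8}
  dist 2: {S0, S3}
  -> S0 reached at distance 2
Shortest path length = 2

2


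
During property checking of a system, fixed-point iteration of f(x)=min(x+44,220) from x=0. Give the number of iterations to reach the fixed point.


Step 1: x=0, cap=220, increment=44
Step 2: x grows by 44 each step until capped at 220; fixed point is x=220
Step 3: iterations = ceil(220/44) = 5

5


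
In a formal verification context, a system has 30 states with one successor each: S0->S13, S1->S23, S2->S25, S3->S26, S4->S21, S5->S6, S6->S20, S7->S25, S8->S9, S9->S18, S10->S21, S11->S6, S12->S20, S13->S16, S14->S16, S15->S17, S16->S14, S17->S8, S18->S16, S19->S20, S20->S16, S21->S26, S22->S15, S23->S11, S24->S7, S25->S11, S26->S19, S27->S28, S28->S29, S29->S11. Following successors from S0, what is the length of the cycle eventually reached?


Trace from S0 until a state repeats:
  S0 -> S13 -> S16 -> S14 -> S16
S16 first seen at step 2, revisited at step 4.
Cycle length = 4 - 2 = 2

2


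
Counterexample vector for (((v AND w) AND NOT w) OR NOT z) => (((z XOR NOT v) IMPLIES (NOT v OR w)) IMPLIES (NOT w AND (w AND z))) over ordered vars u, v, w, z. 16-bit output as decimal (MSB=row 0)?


F1 = (((v AND w) AND NOT w) OR NOT z)
F2 = (((z XOR NOT v) IMPLIES (NOT v OR w)) IMPLIES (NOT w AND (w AND z)))
Counterexample to F1=>F2 is where F1=1 and F2=0.
Evaluate each row (bits = u,v,w,z, MSB first):
  row 0 [0000]: F1=1 F2=0 -> F1&~F2 -> 1
  row 1 [0001]: F1=0 F2=0 -> F1&~F2 -> 0
  row 2 [0010]: F1=1 F2=0 -> F1&~F2 -> 1
  row 3 [0011]: F1=0 F2=0 -> F1&~F2 -> 0
  row 4 [0100]: F1=1 F2=0 -> F1&~F2 -> 1
  row 5 [0101]: F1=0 F2=1 -> F1&~F2 -> 0
  row 6 [0110]: F1=1 F2=0 -> F1&~F2 -> 1
  row 7 [0111]: F1=0 F2=0 -> F1&~F2 -> 0
  row 8 [1000]: F1=1 F2=0 -> F1&~F2 -> 1
  row 9 [1001]: F1=0 F2=0 -> F1&~F2 -> 0
  row 10 [1010]: F1=1 F2=0 -> F1&~F2 -> 1
  row 11 [1011]: F1=0 F2=0 -> F1&~F2 -> 0
  row 12 [1100]: F1=1 F2=0 -> F1&~F2 -> 1
  row 13 [1101]: F1=0 F2=1 -> F1&~F2 -> 0
  row 14 [1110]: F1=1 F2=0 -> F1&~F2 -> 1
  row 15 [1111]: F1=0 F2=0 -> F1&~F2 -> 0
Full result column, 4 rows per line (u,v fixed per line; w,z runs 00..11 left to right):
  rows 0-3 [u,v=00]: 1010  = hex A
  rows 4-7 [u,v=01]: 1010  = hex A
  rows 8-11 [u,v=10]: 1010  = hex A
  rows 12-15 [u,v=11]: 1010  = hex A
Counterexample vector (row 0 .. row 15) = 1010101010101010
Output column grouped in 4s = 1010 1010 1010 1010 = 0xAAAA
Convert to decimal digit by digit (value = value*16 + digit):
  A -> 10
  10*16 + 10 (A) = 170
  170*16 + 10 (A) = 2730
  2730*16 + 10 (A) = 43690
Decimal = 43690

43690


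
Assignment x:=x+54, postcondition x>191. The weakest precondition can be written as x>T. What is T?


Formula: wp(x:=E, P) = P[E/x] (substitute E for x in postcondition)
Step 1: Postcondition: x>191
Step 2: Substitute x+54 for x: x+54>191
Step 3: Solve for x: x > 191-54 = 137

137


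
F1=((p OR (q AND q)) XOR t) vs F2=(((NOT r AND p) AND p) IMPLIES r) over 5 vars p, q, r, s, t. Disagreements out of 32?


F1 = ((p OR (q AND q)) XOR t)
F2 = (((NOT r AND p) AND p) IMPLIES r)
Evaluate both on each of 32 rows (bits = p,q,r,s,t):
  row 0 [00000]: F1=0 F2=1 (differ) -> 1
  row 1 [00001]: F1=1 F2=1 -> 0
  row 2 [00010]: F1=0 F2=1 (differ) -> 1
  row 3 [00011]: F1=1 F2=1 -> 0
  row 4 [00100]: F1=0 F2=1 (differ) -> 1
  row 5 [00101]: F1=1 F2=1 -> 0
  row 6 [00110]: F1=0 F2=1 (differ) -> 1
  row 7 [00111]: F1=1 F2=1 -> 0
  row 8 [01000]: F1=1 F2=1 -> 0
  row 9 [01001]: F1=0 F2=1 (differ) -> 1
  row 10 [01010]: F1=1 F2=1 -> 0
  row 11 [01011]: F1=0 F2=1 (differ) -> 1
  row 12 [01100]: F1=1 F2=1 -> 0
  row 13 [01101]: F1=0 F2=1 (differ) -> 1
  row 14 [01110]: F1=1 F2=1 -> 0
  row 15 [01111]: F1=0 F2=1 (differ) -> 1
  row 16 [10000]: F1=1 F2=0 (differ) -> 1
  row 17 [10001]: F1=0 F2=0 -> 0
  row 18 [10010]: F1=1 F2=0 (differ) -> 1
  row 19 [10011]: F1=0 F2=0 -> 0
  row 20 [10100]: F1=1 F2=1 -> 0
  row 21 [10101]: F1=0 F2=1 (differ) -> 1
  row 22 [10110]: F1=1 F2=1 -> 0
  row 23 [10111]: F1=0 F2=1 (differ) -> 1
  row 24 [11000]: F1=1 F2=0 (differ) -> 1
  row 25 [11001]: F1=0 F2=0 -> 0
  row 26 [11010]: F1=1 F2=0 (differ) -> 1
  row 27 [11011]: F1=0 F2=0 -> 0
  row 28 [11100]: F1=1 F2=1 -> 0
  row 29 [11101]: F1=0 F2=1 (differ) -> 1
  row 30 [11110]: F1=1 F2=1 -> 0
  row 31 [11111]: F1=0 F2=1 (differ) -> 1
Full result column, 8 rows per line (p,q fixed per line; r,s,t runs 000..111 left to right):
  rows 0-7 [p,q=00]: 10101010  (ones: 4)
  rows 8-15 [p,q=01]: 01010101  (ones: 4)
  rows 16-23 [p,q=10]: 10100101  (ones: 4)
  rows 24-31 [p,q=11]: 10100101  (ones: 4)
Disagreements = 4+4+4+4 = 16

16


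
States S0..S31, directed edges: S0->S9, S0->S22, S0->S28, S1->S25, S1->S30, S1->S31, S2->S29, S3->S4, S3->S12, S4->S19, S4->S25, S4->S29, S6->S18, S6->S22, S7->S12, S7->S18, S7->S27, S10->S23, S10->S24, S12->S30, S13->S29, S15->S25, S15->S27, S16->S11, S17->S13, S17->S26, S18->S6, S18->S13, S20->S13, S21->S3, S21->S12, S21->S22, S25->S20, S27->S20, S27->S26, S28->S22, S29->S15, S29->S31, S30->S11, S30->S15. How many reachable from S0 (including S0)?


BFS from S0:
  layer 0: {S0}
  layer 1: {S9, S22, S28}
Reachable set: {S0, S9, S22, S28}
Count = 4

4


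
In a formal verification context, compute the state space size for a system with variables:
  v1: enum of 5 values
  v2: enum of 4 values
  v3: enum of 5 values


State space = product of domain sizes of all variables.
Domain sizes:
  v1 (enum of 5 values): 5
  v2 (enum of 4 values): 4
  v3 (enum of 5 values): 5
Product = 5 * 4 * 5 = 100

100


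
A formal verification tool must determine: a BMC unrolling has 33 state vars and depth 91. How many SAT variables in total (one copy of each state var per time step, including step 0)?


BMC unrolls to depth k, creating one copy of each state var for steps 0..k.
Step count = 91 + 1 = 92 (steps 0 through 91)
Vars per step = 33
Total = 33 * 92 = 3036

3036


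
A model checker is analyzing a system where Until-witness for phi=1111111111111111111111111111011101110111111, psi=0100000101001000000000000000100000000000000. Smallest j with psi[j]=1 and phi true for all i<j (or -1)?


(phi U psi) at 0: need smallest j with psi[j]=1 and phi[i]=1 for all i in [0,j).
Scan from step 0:
  step 0: phi=1, psi=0 -> continue
  step 1: psi=1 and phi held for [0,1) -> witness found
Witness step = 1

1


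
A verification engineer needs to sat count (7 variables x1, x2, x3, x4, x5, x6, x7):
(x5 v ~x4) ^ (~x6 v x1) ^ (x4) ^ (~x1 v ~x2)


CNF with 4 clauses over 7 vars (128 assignments).
An assignment satisfies CNF iff every clause has >=1 true literal.
Check each row (bits = x1,x2,x3,x4,x5,x6,x7; clause T/F shown):
  row 0 [0000000]: clauses=TTFT -> 0
  row 1 [0000001]: clauses=TTFT -> 0
  row 2 [0000010]: clauses=TFFT -> 0
  row 3 [0000011]: clauses=TFFT -> 0
  row 4 [0000100]: clauses=TTFT -> 0
  (every remaining row is evaluated the same way; all 128 results are listed next)
Full result column, 8 rows per line (x1,x2,x3,x4 fixed per line; x5,x6,x7 runs 000..111 left to right):
  rows 0-7 [x1,x2,x3,x4=0000]: 00000000  (ones: 0)
  rows 8-15 [x1,x2,x3,x4=0001]: 00001100  (ones: 2)
  rows 16-23 [x1,x2,x3,x4=0010]: 00000000  (ones: 0)
  rows 24-31 [x1,x2,x3,x4=0011]: 00001100  (ones: 2)
  rows 32-39 [x1,x2,x3,x4=0100]: 00000000  (ones: 0)
  rows 40-47 [x1,x2,x3,x4=0101]: 00001100  (ones: 2)
  rows 48-55 [x1,x2,x3,x4=0110]: 00000000  (ones: 0)
  rows 56-63 [x1,x2,x3,x4=0111]: 00001100  (ones: 2)
  rows 64-71 [x1,x2,x3,x4=1000]: 00000000  (ones: 0)
  rows 72-79 [x1,x2,x3,x4=1001]: 00001111  (ones: 4)
  rows 80-87 [x1,x2,x3,x4=1010]: 00000000  (ones: 0)
  rows 88-95 [x1,x2,x3,x4=1011]: 00001111  (ones: 4)
  rows 96-103 [x1,x2,x3,x4=1100]: 00000000  (ones: 0)
  rows 104-111 [x1,x2,x3,x4=1101]: 00000000  (ones: 0)
  rows 112-119 [x1,x2,x3,x4=1110]: 00000000  (ones: 0)
  rows 120-127 [x1,x2,x3,x4=1111]: 00000000  (ones: 0)
Satisfying assignments = 0+2+0+2+0+2+0+2+0+4+0+4+0+0+0+0 = 16

16


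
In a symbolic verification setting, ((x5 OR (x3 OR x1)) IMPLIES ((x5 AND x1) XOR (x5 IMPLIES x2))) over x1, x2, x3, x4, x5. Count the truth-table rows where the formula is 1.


Formula: ((x5 OR (x3 OR x1)) IMPLIES ((x5 AND x1) XOR (x5 IMPLIES x2))) over 5 vars (32 rows)
Evaluate each row (x1, x2, x3, x4, x5 as bits, MSB first):
  row 0 [00000]: ((0 OR (0 OR 0)) IMPLIES ((0 AND 0) XOR (0 IMPLIES 0))) -> 1
  row 1 [00001]: ((1 OR (0 OR 0)) IMPLIES ((1 AND 0) XOR (1 IMPLIES 0))) -> 0
  row 2 [00010]: ((0 OR (0 OR 0)) IMPLIES ((0 AND 0) XOR (0 IMPLIES 0))) -> 1
  row 3 [00011]: ((1 OR (0 OR 0)) IMPLIES ((1 AND 0) XOR (1 IMPLIES 0))) -> 0
  row 4 [00100]: ((0 OR (1 OR 0)) IMPLIES ((0 AND 0) XOR (0 IMPLIES 0))) -> 1
  row 5 [00101]: ((1 OR (1 OR 0)) IMPLIES ((1 AND 0) XOR (1 IMPLIES 0))) -> 0
  row 6 [00110]: ((0 OR (1 OR 0)) IMPLIES ((0 AND 0) XOR (0 IMPLIES 0))) -> 1
  row 7 [00111]: ((1 OR (1 OR 0)) IMPLIES ((1 AND 0) XOR (1 IMPLIES 0))) -> 0
  row 8 [01000]: ((0 OR (0 OR 0)) IMPLIES ((0 AND 0) XOR (0 IMPLIES 1))) -> 1
  row 9 [01001]: ((1 OR (0 OR 0)) IMPLIES ((1 AND 0) XOR (1 IMPLIES 1))) -> 1
  row 10 [01010]: ((0 OR (0 OR 0)) IMPLIES ((0 AND 0) XOR (0 IMPLIES 1))) -> 1
  row 11 [01011]: ((1 OR (0 OR 0)) IMPLIES ((1 AND 0) XOR (1 IMPLIES 1))) -> 1
  row 12 [01100]: ((0 OR (1 OR 0)) IMPLIES ((0 AND 0) XOR (0 IMPLIES 1))) -> 1
  row 13 [01101]: ((1 OR (1 OR 0)) IMPLIES ((1 AND 0) XOR (1 IMPLIES 1))) -> 1
  row 14 [01110]: ((0 OR (1 OR 0)) IMPLIES ((0 AND 0) XOR (0 IMPLIES 1))) -> 1
  row 15 [01111]: ((1 OR (1 OR 0)) IMPLIES ((1 AND 0) XOR (1 IMPLIES 1))) -> 1
  row 16 [10000]: ((0 OR (0 OR 1)) IMPLIES ((0 AND 1) XOR (0 IMPLIES 0))) -> 1
  row 17 [10001]: ((1 OR (0 OR 1)) IMPLIES ((1 AND 1) XOR (1 IMPLIES 0))) -> 1
  row 18 [10010]: ((0 OR (0 OR 1)) IMPLIES ((0 AND 1) XOR (0 IMPLIES 0))) -> 1
  row 19 [10011]: ((1 OR (0 OR 1)) IMPLIES ((1 AND 1) XOR (1 IMPLIES 0))) -> 1
  row 20 [10100]: ((0 OR (1 OR 1)) IMPLIES ((0 AND 1) XOR (0 IMPLIES 0))) -> 1
  row 21 [10101]: ((1 OR (1 OR 1)) IMPLIES ((1 AND 1) XOR (1 IMPLIES 0))) -> 1
  row 22 [10110]: ((0 OR (1 OR 1)) IMPLIES ((0 AND 1) XOR (0 IMPLIES 0))) -> 1
  row 23 [10111]: ((1 OR (1 OR 1)) IMPLIES ((1 AND 1) XOR (1 IMPLIES 0))) -> 1
  row 24 [11000]: ((0 OR (0 OR 1)) IMPLIES ((0 AND 1) XOR (0 IMPLIES 1))) -> 1
  row 25 [11001]: ((1 OR (0 OR 1)) IMPLIES ((1 AND 1) XOR (1 IMPLIES 1))) -> 0
  row 26 [11010]: ((0 OR (0 OR 1)) IMPLIES ((0 AND 1) XOR (0 IMPLIES 1))) -> 1
  row 27 [11011]: ((1 OR (0 OR 1)) IMPLIES ((1 AND 1) XOR (1 IMPLIES 1))) -> 0
  row 28 [11100]: ((0 OR (1 OR 1)) IMPLIES ((0 AND 1) XOR (0 IMPLIES 1))) -> 1
  row 29 [11101]: ((1 OR (1 OR 1)) IMPLIES ((1 AND 1) XOR (1 IMPLIES 1))) -> 0
  row 30 [11110]: ((0 OR (1 OR 1)) IMPLIES ((0 AND 1) XOR (0 IMPLIES 1))) -> 1
  row 31 [11111]: ((1 OR (1 OR 1)) IMPLIES ((1 AND 1) XOR (1 IMPLIES 1))) -> 0
Full result column, 8 rows per line (x1,x2 fixed per line; x3,x4,x5 runs 000..111 left to right):
  rows 0-7 [x1,x2=00]: 10101010  (ones: 4)
  rows 8-15 [x1,x2=01]: 11111111  (ones: 8)
  rows 16-23 [x1,x2=10]: 11111111  (ones: 8)
  rows 24-31 [x1,x2=11]: 10101010  (ones: 4)
Count of 1-rows = 4+8+8+4 = 24

24


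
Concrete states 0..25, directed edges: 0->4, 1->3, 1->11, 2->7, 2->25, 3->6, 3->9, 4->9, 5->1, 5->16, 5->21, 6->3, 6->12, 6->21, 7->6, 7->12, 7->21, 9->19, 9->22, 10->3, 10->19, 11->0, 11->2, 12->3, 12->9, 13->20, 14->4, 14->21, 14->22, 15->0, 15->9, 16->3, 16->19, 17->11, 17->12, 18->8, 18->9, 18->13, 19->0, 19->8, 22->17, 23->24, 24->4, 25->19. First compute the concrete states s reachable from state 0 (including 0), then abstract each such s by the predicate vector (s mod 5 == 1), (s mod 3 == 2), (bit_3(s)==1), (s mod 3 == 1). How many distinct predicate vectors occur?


BFS from 0:
Concrete reachable: {0, 2, 3, 4, 6, 7, 8, 9, 11, 12, 17, 19, 21, 22, 25}
Abstract via predicates (s mod 5 == 1), (s mod 3 == 2), (bit_3(s)==1), (s mod 3 == 1):
  (0,0,0,0) <- {0, 3}
  (0,0,0,1) <- {4, 7, 19, 22}
  (0,0,1,0) <- {9, 12}
  (0,0,1,1) <- {25}
  (0,1,0,0) <- {2, 17}
  (0,1,1,0) <- {8}
  (1,0,0,0) <- {6, 21}
  (1,1,1,0) <- {11}
Distinct abstract states = 8

8


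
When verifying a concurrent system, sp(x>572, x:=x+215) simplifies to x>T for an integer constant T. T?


Formula: sp(P, x:=E) = exists old_x. (x = E[old_x/x]) AND P[old_x/x] (old_x is the value of x before the assignment; eliminate old_x by solving x = E[old_x/x] for old_x)
Step 1: Precondition P: x>572, i.e. old_x > 572
Step 2: Assignment gives x = old_x + 215, so old_x = x - 215
Step 3: Substitute into P: x - 215 > 572
Step 4: Simplify: x > 572+215 = 787

787


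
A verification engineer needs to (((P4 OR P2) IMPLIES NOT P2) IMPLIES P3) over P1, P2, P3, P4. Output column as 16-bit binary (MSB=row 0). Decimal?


Formula: (((P4 OR P2) IMPLIES NOT P2) IMPLIES P3) over P1, P2, P3, P4 (16 rows)
Evaluate each row (bits = P1,P2,P3,P4, MSB first):
  row 0 [0000]: (((0 OR 0) IMPLIES NOT 0) IMPLIES 0) -> 0
  row 1 [0001]: (((1 OR 0) IMPLIES NOT 0) IMPLIES 0) -> 0
  row 2 [0010]: (((0 OR 0) IMPLIES NOT 0) IMPLIES 1) -> 1
  row 3 [0011]: (((1 OR 0) IMPLIES NOT 0) IMPLIES 1) -> 1
  row 4 [0100]: (((0 OR 1) IMPLIES NOT 1) IMPLIES 0) -> 1
  row 5 [0101]: (((1 OR 1) IMPLIES NOT 1) IMPLIES 0) -> 1
  row 6 [0110]: (((0 OR 1) IMPLIES NOT 1) IMPLIES 1) -> 1
  row 7 [0111]: (((1 OR 1) IMPLIES NOT 1) IMPLIES 1) -> 1
  row 8 [1000]: (((0 OR 0) IMPLIES NOT 0) IMPLIES 0) -> 0
  row 9 [1001]: (((1 OR 0) IMPLIES NOT 0) IMPLIES 0) -> 0
  row 10 [1010]: (((0 OR 0) IMPLIES NOT 0) IMPLIES 1) -> 1
  row 11 [1011]: (((1 OR 0) IMPLIES NOT 0) IMPLIES 1) -> 1
  row 12 [1100]: (((0 OR 1) IMPLIES NOT 1) IMPLIES 0) -> 1
  row 13 [1101]: (((1 OR 1) IMPLIES NOT 1) IMPLIES 0) -> 1
  row 14 [1110]: (((0 OR 1) IMPLIES NOT 1) IMPLIES 1) -> 1
  row 15 [1111]: (((1 OR 1) IMPLIES NOT 1) IMPLIES 1) -> 1
Full result column, 4 rows per line (P1,P2 fixed per line; P3,P4 runs 00..11 left to right):
  rows 0-3 [P1,P2=00]: 0011  = hex 3
  rows 4-7 [P1,P2=01]: 1111  = hex F
  rows 8-11 [P1,P2=10]: 0011  = hex 3
  rows 12-15 [P1,P2=11]: 1111  = hex F
Output column (row 0 .. row 15) = 0011111100111111
Output column grouped in 4s = 0011 1111 0011 1111 = 0x3F3F
Convert to decimal digit by digit (value = value*16 + digit):
  3 -> 3
  3*16 + 15 (F) = 63
  63*16 + 3 = 1011
  1011*16 + 15 (F) = 16191
Decimal = 16191

16191


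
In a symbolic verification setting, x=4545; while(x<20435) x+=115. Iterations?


Step 1: x goes from 4545 toward 20435 by 115; the body runs while x<20435, so iterations = ceil((bound-start)/step)
Step 2: Distance=15890
Step 3: ceil(15890/115)=139

139


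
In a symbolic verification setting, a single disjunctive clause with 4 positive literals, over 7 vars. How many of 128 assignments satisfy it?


Step 1: Total=2^7=128
Step 2: Unsat when all 4 false: 2^3=8
Step 3: Sat=128-8=120

120


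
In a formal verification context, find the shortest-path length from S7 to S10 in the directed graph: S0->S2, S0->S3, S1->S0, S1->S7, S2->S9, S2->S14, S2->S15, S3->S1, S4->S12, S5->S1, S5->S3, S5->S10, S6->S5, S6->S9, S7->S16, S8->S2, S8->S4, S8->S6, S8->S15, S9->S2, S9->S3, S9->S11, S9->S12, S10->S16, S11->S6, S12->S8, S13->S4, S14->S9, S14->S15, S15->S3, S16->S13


BFS layer-by-layer from S7:
  dist 0: {S7}
  dist 1: {S16}
  dist 2: {S13}
  dist 3: {S4}
  dist 4: {S12}
  dist 5: {S8}
  dist 6: {S2, S6, S15}
  dist 7: {S3, S5, S9, S14}
  dist 8: {S1, S10, S11}
  -> S10 reached at distance 8
Shortest path length = 8

8


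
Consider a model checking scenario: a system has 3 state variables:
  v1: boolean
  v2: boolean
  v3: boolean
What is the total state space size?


State space = product of domain sizes of all variables.
Domain sizes:
  v1 (boolean): 2
  v2 (boolean): 2
  v3 (boolean): 2
Product = 2 * 2 * 2 = 8

8


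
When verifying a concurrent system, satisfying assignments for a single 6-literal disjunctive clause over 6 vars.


Step 1: Total=2^6=64
Step 2: Unsat when all 6 false: 2^0=1
Step 3: Sat=64-1=63

63


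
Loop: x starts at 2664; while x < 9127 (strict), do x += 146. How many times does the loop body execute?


Step 1: x goes from 2664 toward 9127 by 146; the body runs while x<9127, so iterations = ceil((bound-start)/step)
Step 2: Distance=6463
Step 3: ceil(6463/146)=45

45


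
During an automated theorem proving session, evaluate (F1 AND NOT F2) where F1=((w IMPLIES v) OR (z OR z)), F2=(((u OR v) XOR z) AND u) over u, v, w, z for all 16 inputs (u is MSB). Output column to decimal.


F1 = ((w IMPLIES v) OR (z OR z))
F2 = (((u OR v) XOR z) AND u)
Counterexample to F1=>F2 is where F1=1 and F2=0.
Evaluate each row (bits = u,v,w,z, MSB first):
  row 0 [0000]: F1=1 F2=0 -> F1&~F2 -> 1
  row 1 [0001]: F1=1 F2=0 -> F1&~F2 -> 1
  row 2 [0010]: F1=0 F2=0 -> F1&~F2 -> 0
  row 3 [0011]: F1=1 F2=0 -> F1&~F2 -> 1
  row 4 [0100]: F1=1 F2=0 -> F1&~F2 -> 1
  row 5 [0101]: F1=1 F2=0 -> F1&~F2 -> 1
  row 6 [0110]: F1=1 F2=0 -> F1&~F2 -> 1
  row 7 [0111]: F1=1 F2=0 -> F1&~F2 -> 1
  row 8 [1000]: F1=1 F2=1 -> F1&~F2 -> 0
  row 9 [1001]: F1=1 F2=0 -> F1&~F2 -> 1
  row 10 [1010]: F1=0 F2=1 -> F1&~F2 -> 0
  row 11 [1011]: F1=1 F2=0 -> F1&~F2 -> 1
  row 12 [1100]: F1=1 F2=1 -> F1&~F2 -> 0
  row 13 [1101]: F1=1 F2=0 -> F1&~F2 -> 1
  row 14 [1110]: F1=1 F2=1 -> F1&~F2 -> 0
  row 15 [1111]: F1=1 F2=0 -> F1&~F2 -> 1
Full result column, 4 rows per line (u,v fixed per line; w,z runs 00..11 left to right):
  rows 0-3 [u,v=00]: 1101  = hex D
  rows 4-7 [u,v=01]: 1111  = hex F
  rows 8-11 [u,v=10]: 0101  = hex 5
  rows 12-15 [u,v=11]: 0101  = hex 5
Counterexample vector (row 0 .. row 15) = 1101111101010101
Output column grouped in 4s = 1101 1111 0101 0101 = 0xDF55
Convert to decimal digit by digit (value = value*16 + digit):
  D -> 13
  13*16 + 15 (F) = 223
  223*16 + 5 = 3573
  3573*16 + 5 = 57173
Decimal = 57173

57173


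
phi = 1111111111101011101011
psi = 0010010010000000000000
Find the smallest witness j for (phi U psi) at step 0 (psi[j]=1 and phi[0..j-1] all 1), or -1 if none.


(phi U psi) at 0: need smallest j with psi[j]=1 and phi[i]=1 for all i in [0,j).
Scan from step 0:
  step 0: phi=1, psi=0 -> continue
  step 1: phi=1, psi=0 -> continue
  step 2: psi=1 and phi held for [0,2) -> witness found
Witness step = 2

2


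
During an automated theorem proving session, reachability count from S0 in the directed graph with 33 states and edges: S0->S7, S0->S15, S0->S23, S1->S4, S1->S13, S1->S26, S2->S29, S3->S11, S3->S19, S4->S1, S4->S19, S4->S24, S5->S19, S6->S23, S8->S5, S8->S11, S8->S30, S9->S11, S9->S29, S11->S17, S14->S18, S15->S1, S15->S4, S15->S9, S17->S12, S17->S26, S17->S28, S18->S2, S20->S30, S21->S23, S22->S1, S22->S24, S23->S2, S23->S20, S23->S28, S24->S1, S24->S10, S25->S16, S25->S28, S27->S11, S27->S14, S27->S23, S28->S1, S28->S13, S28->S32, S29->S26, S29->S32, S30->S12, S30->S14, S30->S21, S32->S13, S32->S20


BFS from S0:
  layer 0: {S0}
  layer 1: {S7, S15, S23}
  layer 2: {S1, S2, S4, S9, S20, S28}
  layer 3: {S11, S13, S19, S24, S26, S29, S30, S32}
  layer 4: {S10, S12, S14, S17, S21}
  layer 5: {S18}
Reachable set: {S0, S1, S2, S4, S7, S9, S10, S11, S12, S13, S14, S15, S17, S18, S19, S20, S21, S23, S24, S26, S28, S29, S30, S32}
Count = 24

24


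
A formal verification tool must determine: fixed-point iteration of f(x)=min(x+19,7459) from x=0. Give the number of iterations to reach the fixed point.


Step 1: x=0, cap=7459, increment=19
Step 2: x grows by 19 each step until capped at 7459; fixed point is x=7459
Step 3: iterations = ceil(7459/19) = 393

393


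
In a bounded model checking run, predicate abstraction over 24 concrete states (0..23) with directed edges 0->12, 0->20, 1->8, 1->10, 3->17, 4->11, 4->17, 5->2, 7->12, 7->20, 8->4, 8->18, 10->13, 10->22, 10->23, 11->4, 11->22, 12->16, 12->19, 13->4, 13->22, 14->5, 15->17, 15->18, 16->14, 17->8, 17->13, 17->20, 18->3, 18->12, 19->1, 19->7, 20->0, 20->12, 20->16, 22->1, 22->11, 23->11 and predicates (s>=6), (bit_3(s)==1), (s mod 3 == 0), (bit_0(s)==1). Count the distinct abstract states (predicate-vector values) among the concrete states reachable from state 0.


BFS from 0:
Concrete reachable: {0, 1, 2, 3, 4, 5, 7, 8, 10, 11, 12, 13, 14, 16, 17, 18, 19, 20, 22, 23}
Abstract via predicates (s>=6), (bit_3(s)==1), (s mod 3 == 0), (bit_0(s)==1):
  (0,0,0,0) <- {2, 4}
  (0,0,0,1) <- {1, 5}
  (0,0,1,0) <- {0}
  (0,0,1,1) <- {3}
  (1,0,0,0) <- {16, 20, 22}
  (1,0,0,1) <- {7, 17, 19, 23}
  (1,0,1,0) <- {18}
  (1,1,0,0) <- {8, 10, 14}
  (1,1,0,1) <- {11, 13}
  (1,1,1,0) <- {12}
Distinct abstract states = 10

10


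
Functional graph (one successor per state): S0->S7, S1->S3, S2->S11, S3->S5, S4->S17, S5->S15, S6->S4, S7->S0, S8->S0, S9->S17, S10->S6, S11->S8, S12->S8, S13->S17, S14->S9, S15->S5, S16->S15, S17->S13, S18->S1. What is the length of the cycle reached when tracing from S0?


Trace from S0 until a state repeats:
  S0 -> S7 -> S0
S0 first seen at step 0, revisited at step 2.
Cycle length = 2 - 0 = 2

2


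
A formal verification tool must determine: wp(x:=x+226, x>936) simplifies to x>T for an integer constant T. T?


Formula: wp(x:=E, P) = P[E/x] (substitute E for x in postcondition)
Step 1: Postcondition: x>936
Step 2: Substitute x+226 for x: x+226>936
Step 3: Solve for x: x > 936-226 = 710

710


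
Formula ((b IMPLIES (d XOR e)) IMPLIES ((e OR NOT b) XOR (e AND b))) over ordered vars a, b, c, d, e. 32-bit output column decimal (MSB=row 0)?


Formula: ((b IMPLIES (d XOR e)) IMPLIES ((e OR NOT b) XOR (e AND b))) over a, b, c, d, e (32 rows)
Evaluate each row (bits = a,b,c,d,e, MSB first):
  row 0 [00000]: ((0 IMPLIES (0 XOR 0)) IMPLIES ((0 OR NOT 0) XOR (0 AND 0))) -> 1
  row 1 [00001]: ((0 IMPLIES (0 XOR 1)) IMPLIES ((1 OR NOT 0) XOR (1 AND 0))) -> 1
  row 2 [00010]: ((0 IMPLIES (1 XOR 0)) IMPLIES ((0 OR NOT 0) XOR (0 AND 0))) -> 1
  row 3 [00011]: ((0 IMPLIES (1 XOR 1)) IMPLIES ((1 OR NOT 0) XOR (1 AND 0))) -> 1
  row 4 [00100]: ((0 IMPLIES (0 XOR 0)) IMPLIES ((0 OR NOT 0) XOR (0 AND 0))) -> 1
  row 5 [00101]: ((0 IMPLIES (0 XOR 1)) IMPLIES ((1 OR NOT 0) XOR (1 AND 0))) -> 1
  row 6 [00110]: ((0 IMPLIES (1 XOR 0)) IMPLIES ((0 OR NOT 0) XOR (0 AND 0))) -> 1
  row 7 [00111]: ((0 IMPLIES (1 XOR 1)) IMPLIES ((1 OR NOT 0) XOR (1 AND 0))) -> 1
  row 8 [01000]: ((1 IMPLIES (0 XOR 0)) IMPLIES ((0 OR NOT 1) XOR (0 AND 1))) -> 1
  row 9 [01001]: ((1 IMPLIES (0 XOR 1)) IMPLIES ((1 OR NOT 1) XOR (1 AND 1))) -> 0
  row 10 [01010]: ((1 IMPLIES (1 XOR 0)) IMPLIES ((0 OR NOT 1) XOR (0 AND 1))) -> 0
  row 11 [01011]: ((1 IMPLIES (1 XOR 1)) IMPLIES ((1 OR NOT 1) XOR (1 AND 1))) -> 1
  row 12 [01100]: ((1 IMPLIES (0 XOR 0)) IMPLIES ((0 OR NOT 1) XOR (0 AND 1))) -> 1
  row 13 [01101]: ((1 IMPLIES (0 XOR 1)) IMPLIES ((1 OR NOT 1) XOR (1 AND 1))) -> 0
  row 14 [01110]: ((1 IMPLIES (1 XOR 0)) IMPLIES ((0 OR NOT 1) XOR (0 AND 1))) -> 0
  row 15 [01111]: ((1 IMPLIES (1 XOR 1)) IMPLIES ((1 OR NOT 1) XOR (1 AND 1))) -> 1
  row 16 [10000]: ((0 IMPLIES (0 XOR 0)) IMPLIES ((0 OR NOT 0) XOR (0 AND 0))) -> 1
  row 17 [10001]: ((0 IMPLIES (0 XOR 1)) IMPLIES ((1 OR NOT 0) XOR (1 AND 0))) -> 1
  row 18 [10010]: ((0 IMPLIES (1 XOR 0)) IMPLIES ((0 OR NOT 0) XOR (0 AND 0))) -> 1
  row 19 [10011]: ((0 IMPLIES (1 XOR 1)) IMPLIES ((1 OR NOT 0) XOR (1 AND 0))) -> 1
  row 20 [10100]: ((0 IMPLIES (0 XOR 0)) IMPLIES ((0 OR NOT 0) XOR (0 AND 0))) -> 1
  row 21 [10101]: ((0 IMPLIES (0 XOR 1)) IMPLIES ((1 OR NOT 0) XOR (1 AND 0))) -> 1
  row 22 [10110]: ((0 IMPLIES (1 XOR 0)) IMPLIES ((0 OR NOT 0) XOR (0 AND 0))) -> 1
  row 23 [10111]: ((0 IMPLIES (1 XOR 1)) IMPLIES ((1 OR NOT 0) XOR (1 AND 0))) -> 1
  row 24 [11000]: ((1 IMPLIES (0 XOR 0)) IMPLIES ((0 OR NOT 1) XOR (0 AND 1))) -> 1
  row 25 [11001]: ((1 IMPLIES (0 XOR 1)) IMPLIES ((1 OR NOT 1) XOR (1 AND 1))) -> 0
  row 26 [11010]: ((1 IMPLIES (1 XOR 0)) IMPLIES ((0 OR NOT 1) XOR (0 AND 1))) -> 0
  row 27 [11011]: ((1 IMPLIES (1 XOR 1)) IMPLIES ((1 OR NOT 1) XOR (1 AND 1))) -> 1
  row 28 [11100]: ((1 IMPLIES (0 XOR 0)) IMPLIES ((0 OR NOT 1) XOR (0 AND 1))) -> 1
  row 29 [11101]: ((1 IMPLIES (0 XOR 1)) IMPLIES ((1 OR NOT 1) XOR (1 AND 1))) -> 0
  row 30 [11110]: ((1 IMPLIES (1 XOR 0)) IMPLIES ((0 OR NOT 1) XOR (0 AND 1))) -> 0
  row 31 [11111]: ((1 IMPLIES (1 XOR 1)) IMPLIES ((1 OR NOT 1) XOR (1 AND 1))) -> 1
Full result column, 4 rows per line (a,b,c fixed per line; d,e runs 00..11 left to right):
  rows 0-3 [a,b,c=000]: 1111  = hex F
  rows 4-7 [a,b,c=001]: 1111  = hex F
  rows 8-11 [a,b,c=010]: 1001  = hex 9
  rows 12-15 [a,b,c=011]: 1001  = hex 9
  rows 16-19 [a,b,c=100]: 1111  = hex F
  rows 20-23 [a,b,c=101]: 1111  = hex F
  rows 24-27 [a,b,c=110]: 1001  = hex 9
  rows 28-31 [a,b,c=111]: 1001  = hex 9
Output column (row 0 .. row 31) = 11111111100110011111111110011001
Output column grouped in 4s = 1111 1111 1001 1001 1111 1111 1001 1001 = 0xFF99FF99
Convert to decimal digit by digit (value = value*16 + digit):
  F -> 15
  15*16 + 15 (F) = 255
  255*16 + 9 = 4089
  4089*16 + 9 = 65433
  65433*16 + 15 (F) = 1046943
  1046943*16 + 15 (F) = 16751103
  16751103*16 + 9 = 268017657
  268017657*16 + 9 = 4288282521
Decimal = 4288282521

4288282521
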